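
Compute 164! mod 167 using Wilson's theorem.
(166)! = (164)! × (165) × (166) ≡ -1 mod 167. So (164)! ≡ -1 × [(166)(165)]^(-1) ≡ 83 mod 167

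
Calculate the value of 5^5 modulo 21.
By repeated squaring (mod 21): 5^{1}≡5, 5^{2}≡4, 5^{4}≡16. Then 5^{5} = 5^{4+1} ≡ 16 × 5 ≡ 17 (mod 21)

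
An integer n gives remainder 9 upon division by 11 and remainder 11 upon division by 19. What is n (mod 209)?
M = 11 × 19 = 209. M₁ = 19, y₁ ≡ 7 (mod 11). M₂ = 11, y₂ ≡ 7 (mod 19). n = 9×19×7 + 11×11×7 ≡ 163 (mod 209)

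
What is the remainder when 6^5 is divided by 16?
By repeated squaring (mod 16): 6^{1}≡6, 6^{2}≡4, 6^{4}≡0. Then 6^{5} = 6^{4+1} ≡ 0 × 6 ≡ 0 (mod 16)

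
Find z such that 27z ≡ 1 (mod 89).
Since 89 is prime, by Fermat 27^(-1) ≡ 27^{87} ≡ 33 (mod 89). Verify: 27 × 33 = 891 ≡ 1 (mod 89)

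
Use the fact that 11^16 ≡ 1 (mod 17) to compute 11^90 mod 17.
By Fermat: 11^{16} ≡ 1 (mod 17). 90 = 5×16 + 10. So 11^{90} ≡ 11^{10} ≡ 15 (mod 17)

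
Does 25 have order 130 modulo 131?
25^{65} ≡ 1 (mod 131) and 65 < 130, so ord_131(25) = 65 ≠ 130 and 25 is not a primitive root.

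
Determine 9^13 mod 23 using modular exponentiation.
By repeated squaring mod 23: 9^{1}≡9, 9^{2}≡12, 9^{4}≡6, 9^{8}≡13. Then 9^{13} = 9^{8+4+1} ≡ 13 × 6 × 9 ≡ 12 mod 23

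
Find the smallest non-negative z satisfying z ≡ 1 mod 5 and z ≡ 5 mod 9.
M = 5 × 9 = 45. M₁ = 9, y₁ ≡ 4 mod 5. M₂ = 5, y₂ ≡ 2 mod 9. z = 1×9×4 + 5×5×2 ≡ 41 mod 45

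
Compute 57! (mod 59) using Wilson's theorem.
(58)! = (57)! × (58) ≡ -1 (mod 59). So (57)! ≡ -1 × (58)^(-1) ≡ (-1)×(-1) = 1 (mod 59)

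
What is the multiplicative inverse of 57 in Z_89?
Since 89 is prime, by Fermat 57^(-1) ≡ 57^{87} ≡ 25 (mod 89). Verify: 57 × 25 = 1425 ≡ 1 (mod 89)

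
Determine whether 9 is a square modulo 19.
By Euler's criterion: 9^{9} ≡ 1 mod 19. Since this equals 1, 9 is a QR.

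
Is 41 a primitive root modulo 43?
41^{7} ≡ 1 mod 43 and 7 < 42, so ord_43(41) = 7 ≠ 42 and 41 is not a primitive root.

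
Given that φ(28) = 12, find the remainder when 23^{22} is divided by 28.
By Euler: 23^{12} ≡ 1 mod 28 since gcd(23, 28) = 1. 22 = 1×12 + 10. So 23^{22} ≡ 23^{10} ≡ 9 mod 28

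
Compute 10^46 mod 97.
By repeated squaring (mod 97): 10^{1}≡10, 10^{2}≡3, 10^{4}≡9, 10^{8}≡81, 10^{16}≡62, 10^{32}≡61. Then 10^{46} = 10^{32+8+4+2} ≡ 61 × 81 × 9 × 3 ≡ 32 (mod 97)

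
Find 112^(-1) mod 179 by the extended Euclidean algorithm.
Extended GCD: 112(8) + 179(-5) = 1. So 112^(-1) ≡ 8 mod 179. Verify: 112 × 8 = 896 ≡ 1 mod 179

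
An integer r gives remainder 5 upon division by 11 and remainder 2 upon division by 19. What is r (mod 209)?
M = 11 × 19 = 209. M₁ = 19, y₁ ≡ 7 (mod 11). M₂ = 11, y₂ ≡ 7 (mod 19). r = 5×19×7 + 2×11×7 ≡ 192 (mod 209)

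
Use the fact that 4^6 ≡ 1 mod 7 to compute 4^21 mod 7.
By Fermat: 4^{6} ≡ 1 mod 7. 21 = 3×6 + 3. So 4^{21} ≡ 4^{3} ≡ 1 mod 7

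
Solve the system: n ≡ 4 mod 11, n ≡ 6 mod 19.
M = 11 × 19 = 209. M₁ = 19, y₁ ≡ 7 mod 11. M₂ = 11, y₂ ≡ 7 mod 19. n = 4×19×7 + 6×11×7 ≡ 158 mod 209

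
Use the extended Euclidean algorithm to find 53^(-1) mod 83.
Extended GCD: 53(-36) + 83(23) = 1. So 53^(-1) ≡ -36 ≡ 47 mod 83. Verify: 53 × 47 = 2491 ≡ 1 mod 83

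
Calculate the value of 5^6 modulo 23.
By repeated squaring (mod 23): 5^{1}≡5, 5^{2}≡2, 5^{4}≡4. Then 5^{6} = 5^{4+2} ≡ 4 × 2 ≡ 8 (mod 23)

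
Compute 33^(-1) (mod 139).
Since 139 is prime, by Fermat 33^(-1) ≡ 33^{137} ≡ 59 (mod 139). Verify: 33 × 59 = 1947 ≡ 1 (mod 139)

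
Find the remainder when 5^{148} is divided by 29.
By Fermat: 5^{28} ≡ 1 mod 29. 148 = 5×28 + 8. So 5^{148} ≡ 5^{8} ≡ 24 mod 29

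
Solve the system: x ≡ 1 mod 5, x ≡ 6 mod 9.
M = 5 × 9 = 45. M₁ = 9, y₁ ≡ 4 mod 5. M₂ = 5, y₂ ≡ 2 mod 9. x = 1×9×4 + 6×5×2 ≡ 6 mod 45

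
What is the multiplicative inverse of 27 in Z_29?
Since 29 is prime, by Fermat 27^(-1) ≡ 27^{27} ≡ 14 (mod 29). Verify: 27 × 14 = 378 ≡ 1 (mod 29)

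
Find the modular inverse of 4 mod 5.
Since 5 is prime, by Fermat 4^(-1) ≡ 4^{3} ≡ 4 (mod 5). Verify: 4 × 4 = 16 ≡ 1 (mod 5)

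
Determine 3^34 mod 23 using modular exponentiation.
Using Fermat: 3^{22} ≡ 1 (mod 23). 34 ≡ 12 (mod 22). So 3^{34} ≡ 3^{12} ≡ 3 (mod 23)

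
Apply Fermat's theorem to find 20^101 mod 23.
By Fermat: 20^{22} ≡ 1 mod 23. 101 = 4×22 + 13. So 20^{101} ≡ 20^{13} ≡ 14 mod 23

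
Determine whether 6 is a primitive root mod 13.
ord_13(6) divides 12. For each prime q|12: 6^{6}≡12, 6^{4}≡9, none ≡ 1. So 6 has order 12 and is a primitive root mod 13.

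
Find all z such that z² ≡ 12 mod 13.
The square roots of 12 mod 13 are 8 and 5. Verify: 8² = 64 ≡ 12 mod 13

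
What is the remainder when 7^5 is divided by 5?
Using Fermat: 7^{4} ≡ 1 (mod 5). 5 ≡ 1 (mod 4). So 7^{5} ≡ 7^{1} ≡ 2 (mod 5)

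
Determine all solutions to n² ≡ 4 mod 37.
The square roots of 4 mod 37 are 35 and 2. Verify: 35² = 1225 ≡ 4 mod 37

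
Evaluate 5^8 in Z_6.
By repeated squaring (mod 6): 5^{1}≡5, 5^{2}≡1, 5^{4}≡1, 5^{8}≡1. So 5^{8} ≡ 1 (mod 6)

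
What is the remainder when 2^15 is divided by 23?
By repeated squaring (mod 23): 2^{1}≡2, 2^{2}≡4, 2^{4}≡16, 2^{8}≡3. Then 2^{15} = 2^{8+4+2+1} ≡ 3 × 16 × 4 × 2 ≡ 16 (mod 23)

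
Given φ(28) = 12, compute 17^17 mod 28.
By Euler: 17^{12} ≡ 1 (mod 28) since gcd(17, 28) = 1. 17 = 1×12 + 5. So 17^{17} ≡ 17^{5} ≡ 5 (mod 28)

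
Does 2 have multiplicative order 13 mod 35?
Powers of 2 mod 35: 2^1≡2, 2^2≡4, 2^3≡8, 2^4≡16, 2^5≡32, 2^6≡29, 2^7≡23, 2^8≡11, 2^9≡22, 2^10≡9, 2^11≡18, 2^12≡1. Already 2^12≡1, so the order is 12 < 13. No, the actual order is 12.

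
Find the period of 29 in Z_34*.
Powers of 29 mod 34: 29^1≡29, 29^2≡25, 29^3≡11, 29^4≡13, 29^5≡3, 29^6≡19, 29^7≡7, 29^8≡33, 29^9≡5, 29^10≡9, 29^11≡23, 29^12≡21, 29^13≡31, 29^14≡15, 29^15≡27, 29^16≡1. ord_34(29) = 16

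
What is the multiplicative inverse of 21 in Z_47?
Since 47 is prime, by Fermat 21^(-1) ≡ 21^{45} ≡ 9 mod 47. Verify: 21 × 9 = 189 ≡ 1 mod 47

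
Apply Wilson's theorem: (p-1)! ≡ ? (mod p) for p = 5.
By Wilson's theorem, (4)! ≡ -1 ≡ 4 mod 5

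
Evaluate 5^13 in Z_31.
By repeated squaring mod 31: 5^{1}≡5, 5^{2}≡25, 5^{4}≡5, 5^{8}≡25. Then 5^{13} = 5^{8+4+1} ≡ 25 × 5 × 5 ≡ 5 mod 31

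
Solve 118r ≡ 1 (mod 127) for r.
Since 127 is prime, by Fermat 118^(-1) ≡ 118^{125} ≡ 14 (mod 127). Verify: 118 × 14 = 1652 ≡ 1 (mod 127)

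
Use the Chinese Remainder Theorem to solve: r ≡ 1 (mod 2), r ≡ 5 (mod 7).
M = 2 × 7 = 14. M₁ = 7, y₁ ≡ 1 (mod 2). M₂ = 2, y₂ ≡ 4 (mod 7). r = 1×7×1 + 5×2×4 ≡ 5 (mod 14)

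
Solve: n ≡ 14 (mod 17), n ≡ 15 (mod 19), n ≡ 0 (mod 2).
M = 17 × 19 × 2 = 646. M₁ = 38, y₁ ≡ 13 (mod 17). M₂ = 34, y₂ ≡ 14 (mod 19). M₃ = 323, y₃ ≡ 1 (mod 2). n = 14×38×13 + 15×34×14 + 0×323×1 ≡ 490 (mod 646)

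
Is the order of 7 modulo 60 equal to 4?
Powers of 7 mod 60: 7^1≡7, 7^2≡49, 7^3≡43, 7^4≡1. First k with 7^k≡1 is k=4. Yes, ord_60(7) = 4.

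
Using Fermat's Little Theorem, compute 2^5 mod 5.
By Fermat: 2^{4} ≡ 1 mod 5. So 2^{5} = 2^{4} · 2^{1} ≡ 2^{1} ≡ 2 mod 5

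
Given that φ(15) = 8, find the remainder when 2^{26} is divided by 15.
By Euler: 2^{8} ≡ 1 (mod 15) since gcd(2, 15) = 1. 26 = 3×8 + 2. So 2^{26} ≡ 2^{2} ≡ 4 (mod 15)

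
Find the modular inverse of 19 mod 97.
Since 97 is prime, by Fermat 19^(-1) ≡ 19^{95} ≡ 46 (mod 97). Verify: 19 × 46 = 874 ≡ 1 (mod 97)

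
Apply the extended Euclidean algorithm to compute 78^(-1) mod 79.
Extended GCD: 78(-1) + 79(1) = 1. So 78^(-1) ≡ -1 ≡ 78 mod 79. Verify: 78 × 78 = 6084 ≡ 1 mod 79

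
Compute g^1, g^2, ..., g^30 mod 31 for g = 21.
21^1, 21^2, ..., 21^{30} mod 31: [21, 7, 23, 18, 6, 2, 11, 14, 15, 5, 12, 4, 22, 28, 30, 10, 24, 8, 13, 25, 29, 20, 17, 16, 26, 19, 27, 9, 3, 1]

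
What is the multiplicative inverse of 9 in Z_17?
Since 17 is prime, by Fermat 9^(-1) ≡ 9^{15} ≡ 2 mod 17. Verify: 9 × 2 = 18 ≡ 1 mod 17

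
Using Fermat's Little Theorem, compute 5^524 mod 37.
By Fermat: 5^{36} ≡ 1 mod 37. 524 ≡ 20 mod 36. So 5^{524} ≡ 5^{20} ≡ 12 mod 37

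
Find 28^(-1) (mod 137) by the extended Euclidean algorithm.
Extended GCD: 28(-44) + 137(9) = 1. So 28^(-1) ≡ -44 ≡ 93 (mod 137). Verify: 28 × 93 = 2604 ≡ 1 (mod 137)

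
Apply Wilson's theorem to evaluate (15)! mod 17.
(16)! = (15)! × (16) ≡ -1 (mod 17). So (15)! ≡ -1 × (16)^(-1) ≡ (-1)×(-1) = 1 (mod 17)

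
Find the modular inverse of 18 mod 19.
Since 19 is prime, by Fermat 18^(-1) ≡ 18^{17} ≡ 18 (mod 19). Verify: 18 × 18 = 324 ≡ 1 (mod 19)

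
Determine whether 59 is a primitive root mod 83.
59^{41} ≡ 1 (mod 83) and 41 < 82, so ord_83(59) = 41 ≠ 82 and 59 is not a primitive root.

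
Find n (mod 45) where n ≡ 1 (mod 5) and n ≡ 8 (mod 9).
M = 5 × 9 = 45. M₁ = 9, y₁ ≡ 4 (mod 5). M₂ = 5, y₂ ≡ 2 (mod 9). n = 1×9×4 + 8×5×2 ≡ 26 (mod 45)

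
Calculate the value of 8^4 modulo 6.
8^{4} = 4096 ≡ 4 (mod 6)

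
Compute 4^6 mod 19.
By repeated squaring mod 19: 4^{1}≡4, 4^{2}≡16, 4^{4}≡9. Then 4^{6} = 4^{4+2} ≡ 9 × 16 ≡ 11 mod 19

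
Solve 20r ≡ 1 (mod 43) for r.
Since 43 is prime, by Fermat 20^(-1) ≡ 20^{41} ≡ 28 (mod 43). Verify: 20 × 28 = 560 ≡ 1 (mod 43)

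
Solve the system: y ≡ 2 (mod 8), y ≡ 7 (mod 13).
M = 8 × 13 = 104. M₁ = 13, y₁ ≡ 5 (mod 8). M₂ = 8, y₂ ≡ 5 (mod 13). y = 2×13×5 + 7×8×5 ≡ 98 (mod 104)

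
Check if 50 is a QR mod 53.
By Euler's criterion: 50^{26} ≡ 52 (mod 53). Since this equals -1 (≡ 52), 50 is not a QR.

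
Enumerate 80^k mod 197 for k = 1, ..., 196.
80^1, 80^2, ..., 80^{196} mod 197: [80, 96, 194, 154, 106, 9, 129, 76, 170, 7, 166, 81, 176, 93, 151, 63, 115, 138, 8, 49, 177, 173, 50, 60, 72, 47, 17, 178, 56, 146, 57, 29, 153, 26, 110, 132, 119, 64, 195, 37, 5, 6, 86, 182, 179, 136, 45, 54, 183, 62, 35, 42, 11, 92, 71, 164, 118, 181, 99, 40, 48, 97, 77, 53, 103, 163, 38, 85, 102, 83, 139, 88, 145, 174, 130, 156, 69, 4, 123, 187, 185, 25, 30, 36, 122, 107, 89, 28, 73, 127, 113, 175, 13, 55, 66, 158, 32, 196, 117, 101, 3, 43, 91, 188, 68, 121, 27, 190, 31, 116, 21, 104, 46, 134, 82, 59, 189, 148, 20, 24, 147, 137, 125, 150, 180, 19, 141, 51, 140, 168, 44, 171, 87, 65, 78, 133, 2, 160, 192, 191, 111, 15, 18, 61, 152, 143, 14, 135, 162, 155, 186, 105, 126, 33, 79, 16, 98, 157, 149, 100, 120, 144, 94, 34, 159, 112, 95, 114, 58, 109, 52, 23, 67, 41, 128, 193, 74, 10, 12, 172, 167, 161, 75, 90, 108, 169, 124, 70, 84, 22, 184, 142, 131, 39, 165, 1]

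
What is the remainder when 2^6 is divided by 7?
Using Fermat: 2^{6} ≡ 1 (mod 7). 6 ≡ 0 (mod 6). So 2^{6} ≡ 2^{0} ≡ 1 (mod 7)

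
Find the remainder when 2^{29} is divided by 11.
By Fermat: 2^{10} ≡ 1 mod 11. 29 = 2×10 + 9. So 2^{29} ≡ 2^{9} ≡ 6 mod 11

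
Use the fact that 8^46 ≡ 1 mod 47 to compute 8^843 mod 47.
By Fermat: 8^{46} ≡ 1 mod 47. 843 ≡ 15 mod 46. So 8^{843} ≡ 8^{15} ≡ 24 mod 47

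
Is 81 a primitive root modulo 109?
81^{27} ≡ 1 (mod 109) and 27 < 108, so ord_109(81) = 27 ≠ 108 and 81 is not a primitive root.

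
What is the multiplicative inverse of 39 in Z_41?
Since 41 is prime, by Fermat 39^(-1) ≡ 39^{39} ≡ 20 mod 41. Verify: 39 × 20 = 780 ≡ 1 mod 41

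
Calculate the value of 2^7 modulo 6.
By repeated squaring (mod 6): 2^{1}≡2, 2^{2}≡4, 2^{4}≡4. Then 2^{7} = 2^{4+2+1} ≡ 4 × 4 × 2 ≡ 2 (mod 6)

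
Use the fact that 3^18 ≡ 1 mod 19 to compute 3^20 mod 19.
By Fermat: 3^{18} ≡ 1 mod 19. So 3^{20} = 3^{18} · 3^{2} ≡ 3^{2} ≡ 9 mod 19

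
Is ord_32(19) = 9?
Powers of 19 mod 32: 19^1≡19, 19^2≡9, 19^3≡11, 19^4≡17, 19^5≡3, 19^6≡25, 19^7≡27, 19^8≡1. Already 19^8≡1, so the order is 8 < 9. No, the actual order is 8.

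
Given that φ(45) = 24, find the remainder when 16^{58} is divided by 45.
By Euler: 16^{24} ≡ 1 (mod 45) since gcd(16, 45) = 1. 58 = 2×24 + 10. So 16^{58} ≡ 16^{10} ≡ 16 (mod 45)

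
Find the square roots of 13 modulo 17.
The square roots of 13 mod 17 are 8 and 9. Verify: 8² = 64 ≡ 13 mod 17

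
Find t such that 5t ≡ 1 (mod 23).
Since 23 is prime, by Fermat 5^(-1) ≡ 5^{21} ≡ 14 (mod 23). Verify: 5 × 14 = 70 ≡ 1 (mod 23)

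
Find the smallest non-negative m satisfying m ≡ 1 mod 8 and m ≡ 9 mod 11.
M = 8 × 11 = 88. M₁ = 11, y₁ ≡ 3 mod 8. M₂ = 8, y₂ ≡ 7 mod 11. m = 1×11×3 + 9×8×7 ≡ 9 mod 88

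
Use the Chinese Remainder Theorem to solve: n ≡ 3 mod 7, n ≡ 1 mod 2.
M = 7 × 2 = 14. M₁ = 2, y₁ ≡ 4 mod 7. M₂ = 7, y₂ ≡ 1 mod 2. n = 3×2×4 + 1×7×1 ≡ 3 mod 14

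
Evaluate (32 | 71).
(32/71) = 32^{35} mod 71 = 1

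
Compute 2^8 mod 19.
By repeated squaring mod 19: 2^{1}≡2, 2^{2}≡4, 2^{4}≡16, 2^{8}≡9. So 2^{8} ≡ 9 mod 19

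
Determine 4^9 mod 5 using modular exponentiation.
Using Fermat: 4^{4} ≡ 1 (mod 5). 9 ≡ 1 (mod 4). So 4^{9} ≡ 4^{1} ≡ 4 (mod 5)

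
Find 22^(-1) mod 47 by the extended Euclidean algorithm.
Extended GCD: 22(15) + 47(-7) = 1. So 22^(-1) ≡ 15 mod 47. Verify: 22 × 15 = 330 ≡ 1 mod 47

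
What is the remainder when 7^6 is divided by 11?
By repeated squaring (mod 11): 7^{1}≡7, 7^{2}≡5, 7^{4}≡3. Then 7^{6} = 7^{4+2} ≡ 3 × 5 ≡ 4 (mod 11)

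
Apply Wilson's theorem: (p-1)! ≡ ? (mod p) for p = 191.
By Wilson's theorem, (190)! ≡ -1 ≡ 190 mod 191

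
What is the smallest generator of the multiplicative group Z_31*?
g = 3. For each prime q|30: 3^{15}≡30, 3^{10}≡25, 3^{6}≡16, none ≡ 1, so ord_31(3) = 30 and 3 is a primitive root.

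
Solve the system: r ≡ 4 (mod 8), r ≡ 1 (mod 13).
M = 8 × 13 = 104. M₁ = 13, y₁ ≡ 5 (mod 8). M₂ = 8, y₂ ≡ 5 (mod 13). r = 4×13×5 + 1×8×5 ≡ 92 (mod 104)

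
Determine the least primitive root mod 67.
g = 2. For each prime q|66: 2^{33}≡66, 2^{22}≡37, 2^{6}≡64, none ≡ 1, so ord_67(2) = 66 and 2 is a primitive root.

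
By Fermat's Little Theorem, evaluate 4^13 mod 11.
By Fermat: 4^{10} ≡ 1 (mod 11). So 4^{13} = 4^{10} · 4^{3} ≡ 4^{3} ≡ 9 (mod 11)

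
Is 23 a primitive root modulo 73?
23^{36} ≡ 1 mod 73 and 36 < 72, so ord_73(23) = 36 ≠ 72 and 23 is not a primitive root.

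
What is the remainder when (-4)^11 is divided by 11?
Using Fermat: (-4)^{10} ≡ 1 (mod 11). 11 ≡ 1 (mod 10). So (-4)^{11} ≡ (-4)^{1} ≡ 7 (mod 11)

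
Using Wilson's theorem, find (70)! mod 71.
By Wilson's theorem, (70)! ≡ -1 ≡ 70 mod 71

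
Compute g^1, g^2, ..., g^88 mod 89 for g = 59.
59^1, 59^2, ..., 59^{88} mod 89: [59, 10, 56, 11, 26, 21, 82, 32, 19, 53, 12, 85, 31, 49, 43, 45, 74, 5, 28, 50, 13, 55, 41, 16, 54, 71, 6, 87, 60, 69, 66, 67, 37, 47, 14, 25, 51, 72, 65, 8, 27, 80, 3, 88, 30, 79, 33, 78, 63, 68, 7, 57, 70, 36, 77, 4, 58, 40, 46, 44, 15, 84, 61, 39, 76, 34, 48, 73, 35, 18, 83, 2, 29, 20, 23, 22, 52, 42, 75, 64, 38, 17, 24, 81, 62, 9, 86, 1]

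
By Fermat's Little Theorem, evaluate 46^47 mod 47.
By Fermat: 46^{46} ≡ 1 mod 47. So 46^{47} = 46^{46} · 46^{1} ≡ 46^{1} ≡ 46 mod 47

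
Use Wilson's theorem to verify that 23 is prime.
(22)! mod 23 = 22. Since this equals -1 (mod 23), Wilson confirms 23 is prime.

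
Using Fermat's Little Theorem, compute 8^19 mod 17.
By Fermat: 8^{16} ≡ 1 (mod 17). So 8^{19} = 8^{16} · 8^{3} ≡ 8^{3} ≡ 2 (mod 17)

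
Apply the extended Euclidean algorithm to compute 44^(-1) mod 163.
Extended GCD: 44(63) + 163(-17) = 1. So 44^(-1) ≡ 63 mod 163. Verify: 44 × 63 = 2772 ≡ 1 mod 163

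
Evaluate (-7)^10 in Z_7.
By repeated squaring mod 7: (-7)^{1}≡0, (-7)^{2}≡0, (-7)^{4}≡0, (-7)^{8}≡0. Then (-7)^{10} = (-7)^{8+2} ≡ 0 × 0 ≡ 0 mod 7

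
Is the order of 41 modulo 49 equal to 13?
Powers of 41 mod 49: 41^1≡41, 41^2≡15, 41^3≡27, 41^4≡29, 41^5≡13, 41^6≡43, 41^7≡48, 41^8≡8, 41^9≡34, 41^10≡22, 41^11≡20, 41^12≡36, 41^13≡6, 41^14≡1. 41^13≡6≢1, so ord ≠ 13. No, the actual order is 14.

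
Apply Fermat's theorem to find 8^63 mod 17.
By Fermat: 8^{16} ≡ 1 mod 17. 63 = 3×16 + 15. So 8^{63} ≡ 8^{15} ≡ 15 mod 17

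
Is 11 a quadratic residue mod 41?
By Euler's criterion: 11^{20} ≡ 40 (mod 41). Since this equals -1 (≡ 40), 11 is not a QR.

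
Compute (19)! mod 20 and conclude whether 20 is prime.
(19)! mod 20 = 0. Since 0 ≢ -1 mod 20, 20 is not prime.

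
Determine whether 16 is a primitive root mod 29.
16^{7} ≡ 1 mod 29 and 7 < 28, so ord_29(16) = 7 ≠ 28 and 16 is not a primitive root.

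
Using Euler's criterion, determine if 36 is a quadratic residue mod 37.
By Euler's criterion: 36^{18} ≡ 1 (mod 37). Since this equals 1, 36 is a QR.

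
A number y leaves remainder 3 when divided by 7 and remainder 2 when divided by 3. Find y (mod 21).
M = 7 × 3 = 21. M₁ = 3, y₁ ≡ 5 (mod 7). M₂ = 7, y₂ ≡ 1 (mod 3). y = 3×3×5 + 2×7×1 ≡ 17 (mod 21)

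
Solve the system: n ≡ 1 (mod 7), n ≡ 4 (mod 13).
M = 7 × 13 = 91. M₁ = 13, y₁ ≡ 6 (mod 7). M₂ = 7, y₂ ≡ 2 (mod 13). n = 1×13×6 + 4×7×2 ≡ 43 (mod 91)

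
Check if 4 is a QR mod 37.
By Euler's criterion: 4^{18} ≡ 1 mod 37. Since this equals 1, 4 is a QR.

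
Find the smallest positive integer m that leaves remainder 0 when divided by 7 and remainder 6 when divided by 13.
M = 7 × 13 = 91. M₁ = 13, y₁ ≡ 6 mod 7. M₂ = 7, y₂ ≡ 2 mod 13. m = 0×13×6 + 6×7×2 ≡ 84 mod 91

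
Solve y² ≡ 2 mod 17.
The square roots of 2 mod 17 are 6 and 11. Verify: 6² = 36 ≡ 2 mod 17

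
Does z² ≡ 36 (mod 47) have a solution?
By Euler's criterion: 36^{23} ≡ 1 (mod 47). Since this equals 1, 36 is a QR.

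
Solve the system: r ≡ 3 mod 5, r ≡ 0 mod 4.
M = 5 × 4 = 20. M₁ = 4, y₁ ≡ 4 mod 5. M₂ = 5, y₂ ≡ 1 mod 4. r = 3×4×4 + 0×5×1 ≡ 8 mod 20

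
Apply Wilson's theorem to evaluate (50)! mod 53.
(52)! = (50)! × (51) × (52) ≡ -1 (mod 53). So (50)! ≡ -1 × [(52)(51)]^(-1) ≡ 26 (mod 53)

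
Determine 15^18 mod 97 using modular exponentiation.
By repeated squaring (mod 97): 15^{1}≡15, 15^{2}≡31, 15^{4}≡88, 15^{8}≡81, 15^{16}≡62. Then 15^{18} = 15^{16+2} ≡ 62 × 31 ≡ 79 (mod 97)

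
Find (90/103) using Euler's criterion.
(90/103) = 90^{51} mod 103 = -1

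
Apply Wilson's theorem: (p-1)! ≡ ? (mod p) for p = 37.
By Wilson's theorem, (36)! ≡ -1 ≡ 36 (mod 37)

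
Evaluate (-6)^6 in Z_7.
Using Fermat: (-6)^{6} ≡ 1 mod 7. 6 ≡ 0 mod 6. So (-6)^{6} ≡ (-6)^{0} ≡ 1 mod 7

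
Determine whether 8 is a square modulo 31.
By Euler's criterion: 8^{15} ≡ 1 mod 31. Since this equals 1, 8 is a QR.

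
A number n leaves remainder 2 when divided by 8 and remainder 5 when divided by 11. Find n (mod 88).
M = 8 × 11 = 88. M₁ = 11, y₁ ≡ 3 (mod 8). M₂ = 8, y₂ ≡ 7 (mod 11). n = 2×11×3 + 5×8×7 ≡ 82 (mod 88)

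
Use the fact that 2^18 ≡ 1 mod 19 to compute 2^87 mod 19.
By Fermat: 2^{18} ≡ 1 mod 19. 87 = 4×18 + 15. So 2^{87} ≡ 2^{15} ≡ 12 mod 19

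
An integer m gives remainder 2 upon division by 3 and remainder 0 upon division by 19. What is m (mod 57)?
M = 3 × 19 = 57. M₁ = 19, y₁ ≡ 1 (mod 3). M₂ = 3, y₂ ≡ 13 (mod 19). m = 2×19×1 + 0×3×13 ≡ 38 (mod 57)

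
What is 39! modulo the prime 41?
(40)! = (39)! × (40) ≡ -1 (mod 41). So (39)! ≡ -1 × (40)^(-1) ≡ (-1)×(-1) = 1 (mod 41)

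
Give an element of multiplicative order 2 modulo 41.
40 has order 2 mod 41 since 40^{2} ≡ 1 mod 41 and no smaller power works.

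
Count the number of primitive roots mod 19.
Number of primitive roots mod 19 = φ(p-1) = φ(18) = 6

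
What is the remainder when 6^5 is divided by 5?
Using Fermat: 6^{4} ≡ 1 mod 5. 5 ≡ 1 mod 4. So 6^{5} ≡ 6^{1} ≡ 1 mod 5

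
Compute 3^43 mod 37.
Using Fermat: 3^{36} ≡ 1 mod 37. 43 ≡ 7 mod 36. So 3^{43} ≡ 3^{7} ≡ 4 mod 37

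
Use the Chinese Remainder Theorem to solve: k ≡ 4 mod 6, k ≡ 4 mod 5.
M = 6 × 5 = 30. M₁ = 5, y₁ ≡ 5 mod 6. M₂ = 6, y₂ ≡ 1 mod 5. k = 4×5×5 + 4×6×1 ≡ 4 mod 30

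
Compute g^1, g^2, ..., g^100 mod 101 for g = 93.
93^1, 93^2, ..., 93^{100} mod 101: [93, 64, 94, 56, 57, 49, 12, 5, 61, 17, 66, 78, 83, 43, 60, 25, 2, 85, 27, 87, 11, 13, 98, 24, 10, 21, 34, 31, 55, 65, 86, 19, 50, 4, 69, 54, 73, 22, 26, 95, 48, 20, 42, 68, 62, 9, 29, 71, 38, 100, 8, 37, 7, 45, 44, 52, 89, 96, 40, 84, 35, 23, 18, 58, 41, 76, 99, 16, 74, 14, 90, 88, 3, 77, 91, 80, 67, 70, 46, 36, 15, 82, 51, 97, 32, 47, 28, 79, 75, 6, 53, 81, 59, 33, 39, 92, 72, 30, 63, 1]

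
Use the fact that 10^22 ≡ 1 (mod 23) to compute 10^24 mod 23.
By Fermat: 10^{22} ≡ 1 (mod 23). So 10^{24} = 10^{22} · 10^{2} ≡ 10^{2} ≡ 8 (mod 23)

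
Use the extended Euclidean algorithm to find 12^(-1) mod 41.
Extended GCD: 12(-17) + 41(5) = 1. So 12^(-1) ≡ -17 ≡ 24 mod 41. Verify: 12 × 24 = 288 ≡ 1 mod 41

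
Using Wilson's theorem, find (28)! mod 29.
By Wilson's theorem, (28)! ≡ -1 ≡ 28 (mod 29)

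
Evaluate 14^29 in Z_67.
By repeated squaring mod 67: 14^{1}≡14, 14^{2}≡62, 14^{4}≡25, 14^{8}≡22, 14^{16}≡15. Then 14^{29} = 14^{16+8+4+1} ≡ 15 × 22 × 25 × 14 ≡ 59 mod 67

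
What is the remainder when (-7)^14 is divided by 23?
By repeated squaring (mod 23): (-7)^{1}≡16, (-7)^{2}≡3, (-7)^{4}≡9, (-7)^{8}≡12. Then (-7)^{14} = (-7)^{8+4+2} ≡ 12 × 9 × 3 ≡ 2 (mod 23)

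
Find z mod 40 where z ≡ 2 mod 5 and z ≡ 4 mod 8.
M = 5 × 8 = 40. M₁ = 8, y₁ ≡ 2 mod 5. M₂ = 5, y₂ ≡ 5 mod 8. z = 2×8×2 + 4×5×5 ≡ 12 mod 40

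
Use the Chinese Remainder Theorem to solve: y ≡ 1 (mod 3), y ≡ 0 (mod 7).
M = 3 × 7 = 21. M₁ = 7, y₁ ≡ 1 (mod 3). M₂ = 3, y₂ ≡ 5 (mod 7). y = 1×7×1 + 0×3×5 ≡ 7 (mod 21)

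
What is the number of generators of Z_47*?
Number of primitive roots mod 47 = φ(p-1) = φ(46) = 22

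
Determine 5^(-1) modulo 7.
Since 7 is prime, by Fermat 5^(-1) ≡ 5^{5} ≡ 3 mod 7. Verify: 5 × 3 = 15 ≡ 1 mod 7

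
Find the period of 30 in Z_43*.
Powers of 30 mod 43: 30^1≡30, 30^2≡40, 30^3≡39, 30^4≡9, 30^5≡12, 30^6≡16, 30^7≡7, 30^8≡38, 30^9≡22, 30^10≡15, 30^11≡20, 30^12≡41, 30^13≡26, 30^14≡6, 30^15≡8, 30^16≡25, 30^17≡19, 30^18≡11, 30^19≡29, 30^20≡10, 30^21≡42, 30^22≡13, 30^23≡3, 30^24≡4, 30^25≡34, 30^26≡31, 30^27≡27, 30^28≡36, 30^29≡5, 30^30≡21, 30^31≡28, 30^32≡23, 30^33≡2, 30^34≡17, 30^35≡37, 30^36≡35, 30^37≡18, 30^38≡24, 30^39≡32, 30^40≡14, 30^41≡33, 30^42≡1. ord_43(30) = 42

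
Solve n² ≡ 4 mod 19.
The square roots of 4 mod 19 are 17 and 2. Verify: 17² = 289 ≡ 4 mod 19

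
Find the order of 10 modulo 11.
Powers of 10 mod 11: 10^1≡10, 10^2≡1. So the order of 10 is 2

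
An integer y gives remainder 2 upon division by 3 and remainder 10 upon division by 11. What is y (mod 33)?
M = 3 × 11 = 33. M₁ = 11, y₁ ≡ 2 (mod 3). M₂ = 3, y₂ ≡ 4 (mod 11). y = 2×11×2 + 10×3×4 ≡ 32 (mod 33)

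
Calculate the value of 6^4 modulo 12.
6^{4} = 1296 ≡ 0 mod 12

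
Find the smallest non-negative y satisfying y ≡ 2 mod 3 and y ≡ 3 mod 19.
M = 3 × 19 = 57. M₁ = 19, y₁ ≡ 1 mod 3. M₂ = 3, y₂ ≡ 13 mod 19. y = 2×19×1 + 3×3×13 ≡ 41 mod 57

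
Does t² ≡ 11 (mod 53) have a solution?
By Euler's criterion: 11^{26} ≡ 1 (mod 53). Since this equals 1, 11 is a QR.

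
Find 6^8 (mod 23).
By repeated squaring (mod 23): 6^{1}≡6, 6^{2}≡13, 6^{4}≡8, 6^{8}≡18. So 6^{8} ≡ 18 (mod 23)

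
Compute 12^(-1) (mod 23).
Since 23 is prime, by Fermat 12^(-1) ≡ 12^{21} ≡ 2 (mod 23). Verify: 12 × 2 = 24 ≡ 1 (mod 23)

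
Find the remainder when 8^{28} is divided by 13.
By Fermat: 8^{12} ≡ 1 (mod 13). 28 = 2×12 + 4. So 8^{28} ≡ 8^{4} ≡ 1 (mod 13)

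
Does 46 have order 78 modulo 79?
46^{13} ≡ 1 (mod 79) and 13 < 78, so ord_79(46) = 13 ≠ 78 and 46 is not a primitive root.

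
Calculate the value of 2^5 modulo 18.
By repeated squaring (mod 18): 2^{1}≡2, 2^{2}≡4, 2^{4}≡16. Then 2^{5} = 2^{4+1} ≡ 16 × 2 ≡ 14 (mod 18)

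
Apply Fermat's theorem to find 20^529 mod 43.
By Fermat: 20^{42} ≡ 1 mod 43. 529 ≡ 25 mod 42. So 20^{529} ≡ 20^{25} ≡ 3 mod 43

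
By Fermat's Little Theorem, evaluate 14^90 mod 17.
By Fermat: 14^{16} ≡ 1 mod 17. 90 = 5×16 + 10. So 14^{90} ≡ 14^{10} ≡ 8 mod 17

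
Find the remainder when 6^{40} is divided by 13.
By Fermat: 6^{12} ≡ 1 mod 13. 40 = 3×12 + 4. So 6^{40} ≡ 6^{4} ≡ 9 mod 13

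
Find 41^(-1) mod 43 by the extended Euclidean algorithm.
Extended GCD: 41(21) + 43(-20) = 1. So 41^(-1) ≡ 21 mod 43. Verify: 41 × 21 = 861 ≡ 1 mod 43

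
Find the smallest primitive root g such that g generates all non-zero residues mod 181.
g = 2. For each prime q|180: 2^{90}≡180, 2^{60}≡48, 2^{36}≡59, none ≡ 1, so ord_181(2) = 180 and 2 is a primitive root.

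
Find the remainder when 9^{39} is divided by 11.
By Fermat: 9^{10} ≡ 1 mod 11. 39 = 3×10 + 9. So 9^{39} ≡ 9^{9} ≡ 5 mod 11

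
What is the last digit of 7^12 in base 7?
By repeated squaring mod 7: 7^{1}≡0, 7^{2}≡0, 7^{4}≡0, 7^{8}≡0. Then 7^{12} = 7^{8+4} ≡ 0 × 0 ≡ 0 mod 7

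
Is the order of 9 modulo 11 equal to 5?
Powers of 9 mod 11: 9^1≡9, 9^2≡4, 9^3≡3, 9^4≡5, 9^5≡1. First k with 9^k≡1 is k=5. Yes, ord_11(9) = 5.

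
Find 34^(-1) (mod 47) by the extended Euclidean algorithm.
Extended GCD: 34(18) + 47(-13) = 1. So 34^(-1) ≡ 18 (mod 47). Verify: 34 × 18 = 612 ≡ 1 (mod 47)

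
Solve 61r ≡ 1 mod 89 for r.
Since 89 is prime, by Fermat 61^(-1) ≡ 61^{87} ≡ 54 mod 89. Verify: 61 × 54 = 3294 ≡ 1 mod 89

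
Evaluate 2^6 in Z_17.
By repeated squaring (mod 17): 2^{1}≡2, 2^{2}≡4, 2^{4}≡16. Then 2^{6} = 2^{4+2} ≡ 16 × 4 ≡ 13 (mod 17)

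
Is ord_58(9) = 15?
Powers of 9 mod 58: 9^1≡9, 9^2≡23, 9^3≡33, 9^4≡7, 9^5≡5, 9^6≡45, 9^7≡57, 9^8≡49, 9^9≡35, 9^10≡25, 9^11≡51, 9^12≡53, 9^13≡13, 9^14≡1. Already 9^14≡1, so the order is 14 < 15. No, the actual order is 14.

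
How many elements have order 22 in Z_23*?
There are φ(23-1) = φ(22) = 10 primitive roots modulo 23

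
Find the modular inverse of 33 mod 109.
Since 109 is prime, by Fermat 33^(-1) ≡ 33^{107} ≡ 76 (mod 109). Verify: 33 × 76 = 2508 ≡ 1 (mod 109)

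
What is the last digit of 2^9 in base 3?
Using Fermat: 2^{2} ≡ 1 mod 3. 9 ≡ 1 mod 2. So 2^{9} ≡ 2^{1} ≡ 2 mod 3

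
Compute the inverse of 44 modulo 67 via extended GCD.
Extended GCD: 44(32) + 67(-21) = 1. So 44^(-1) ≡ 32 (mod 67). Verify: 44 × 32 = 1408 ≡ 1 (mod 67)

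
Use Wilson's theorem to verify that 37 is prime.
(36)! mod 37 = 36. Since this equals -1 (mod 37), Wilson confirms 37 is prime.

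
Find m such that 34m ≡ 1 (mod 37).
Since 37 is prime, by Fermat 34^(-1) ≡ 34^{35} ≡ 12 (mod 37). Verify: 34 × 12 = 408 ≡ 1 (mod 37)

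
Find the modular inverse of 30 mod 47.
Since 47 is prime, by Fermat 30^(-1) ≡ 30^{45} ≡ 11 mod 47. Verify: 30 × 11 = 330 ≡ 1 mod 47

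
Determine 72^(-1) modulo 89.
Since 89 is prime, by Fermat 72^(-1) ≡ 72^{87} ≡ 68 (mod 89). Verify: 72 × 68 = 4896 ≡ 1 (mod 89)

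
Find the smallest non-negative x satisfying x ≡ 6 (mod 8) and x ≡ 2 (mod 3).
M = 8 × 3 = 24. M₁ = 3, y₁ ≡ 3 (mod 8). M₂ = 8, y₂ ≡ 2 (mod 3). x = 6×3×3 + 2×8×2 ≡ 14 (mod 24)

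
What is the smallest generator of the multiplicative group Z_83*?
g = 2. For each prime q|82: 2^{41}≡82, 2^{2}≡4, none ≡ 1, so ord_83(2) = 82 and 2 is a primitive root.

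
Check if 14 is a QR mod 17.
By Euler's criterion: 14^{8} ≡ 16 mod 17. Since this equals -1 (≡ 16), 14 is not a QR.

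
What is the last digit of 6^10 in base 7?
Using Fermat: 6^{6} ≡ 1 (mod 7). 10 ≡ 4 (mod 6). So 6^{10} ≡ 6^{4} ≡ 1 (mod 7)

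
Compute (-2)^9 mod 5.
Using Fermat: (-2)^{4} ≡ 1 mod 5. 9 ≡ 1 mod 4. So (-2)^{9} ≡ (-2)^{1} ≡ 3 mod 5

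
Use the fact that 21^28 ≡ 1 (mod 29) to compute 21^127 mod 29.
By Fermat: 21^{28} ≡ 1 (mod 29). 127 = 4×28 + 15. So 21^{127} ≡ 21^{15} ≡ 8 (mod 29)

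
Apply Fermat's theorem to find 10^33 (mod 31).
By Fermat: 10^{30} ≡ 1 (mod 31). So 10^{33} = 10^{30} · 10^{3} ≡ 10^{3} ≡ 8 (mod 31)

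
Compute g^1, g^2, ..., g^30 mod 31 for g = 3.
3^1, 3^2, ..., 3^{30} mod 31: [3, 9, 27, 19, 26, 16, 17, 20, 29, 25, 13, 8, 24, 10, 30, 28, 22, 4, 12, 5, 15, 14, 11, 2, 6, 18, 23, 7, 21, 1]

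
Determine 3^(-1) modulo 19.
Since 19 is prime, by Fermat 3^(-1) ≡ 3^{17} ≡ 13 (mod 19). Verify: 3 × 13 = 39 ≡ 1 (mod 19)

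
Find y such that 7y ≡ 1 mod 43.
Since 43 is prime, by Fermat 7^(-1) ≡ 7^{41} ≡ 37 mod 43. Verify: 7 × 37 = 259 ≡ 1 mod 43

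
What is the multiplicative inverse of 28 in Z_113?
Since 113 is prime, by Fermat 28^(-1) ≡ 28^{111} ≡ 109 (mod 113). Verify: 28 × 109 = 3052 ≡ 1 (mod 113)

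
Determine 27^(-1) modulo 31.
Since 31 is prime, by Fermat 27^(-1) ≡ 27^{29} ≡ 23 mod 31. Verify: 27 × 23 = 621 ≡ 1 mod 31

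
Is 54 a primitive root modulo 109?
54^{36} ≡ 1 (mod 109) and 36 < 108, so ord_109(54) = 36 ≠ 108 and 54 is not a primitive root.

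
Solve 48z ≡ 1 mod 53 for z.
Since 53 is prime, by Fermat 48^(-1) ≡ 48^{51} ≡ 21 mod 53. Verify: 48 × 21 = 1008 ≡ 1 mod 53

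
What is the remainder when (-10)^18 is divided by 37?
By repeated squaring (mod 37): (-10)^{1}≡27, (-10)^{2}≡26, (-10)^{4}≡10, (-10)^{8}≡26, (-10)^{16}≡10. Then (-10)^{18} = (-10)^{16+2} ≡ 10 × 26 ≡ 1 (mod 37)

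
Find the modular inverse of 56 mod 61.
Since 61 is prime, by Fermat 56^(-1) ≡ 56^{59} ≡ 12 mod 61. Verify: 56 × 12 = 672 ≡ 1 mod 61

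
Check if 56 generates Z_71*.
ord_71(56) divides 70. For each prime q|70: 56^{35}≡70, 56^{14}≡25, 56^{10}≡48, none ≡ 1. So 56 has order 70 and is a primitive root mod 71.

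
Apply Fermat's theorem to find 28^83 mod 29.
By Fermat: 28^{28} ≡ 1 mod 29. 83 = 2×28 + 27. So 28^{83} ≡ 28^{27} ≡ 28 mod 29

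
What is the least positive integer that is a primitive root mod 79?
g = 3. Powers: [3, 9, 27, 2, 6, 18, ...] generates all 78 non-zero residues.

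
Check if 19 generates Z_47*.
ord_47(19) divides 46. For each prime q|46: 19^{23}≡46, 19^{2}≡32, none ≡ 1. So 19 has order 46 and is a primitive root mod 47.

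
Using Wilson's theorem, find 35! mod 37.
(36)! = (35)! × (36) ≡ -1 (mod 37). So (35)! ≡ -1 × (36)^(-1) ≡ (-1)×(-1) = 1 (mod 37)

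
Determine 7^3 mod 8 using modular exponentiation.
7^{3} = 343 ≡ 7 (mod 8)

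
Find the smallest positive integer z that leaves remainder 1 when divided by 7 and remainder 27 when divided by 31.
M = 7 × 31 = 217. M₁ = 31, y₁ ≡ 5 (mod 7). M₂ = 7, y₂ ≡ 9 (mod 31). z = 1×31×5 + 27×7×9 ≡ 120 (mod 217)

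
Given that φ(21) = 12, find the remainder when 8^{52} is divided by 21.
By Euler: 8^{12} ≡ 1 (mod 21) since gcd(8, 21) = 1. 52 = 4×12 + 4. So 8^{52} ≡ 8^{4} ≡ 1 (mod 21)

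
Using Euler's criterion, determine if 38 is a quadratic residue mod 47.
By Euler's criterion: 38^{23} ≡ 46 (mod 47). Since this equals -1 (≡ 46), 38 is not a QR.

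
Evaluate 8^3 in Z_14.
8^{3} = 512 ≡ 8 mod 14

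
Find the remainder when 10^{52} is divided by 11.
By Fermat: 10^{10} ≡ 1 mod 11. 52 = 5×10 + 2. So 10^{52} ≡ 10^{2} ≡ 1 mod 11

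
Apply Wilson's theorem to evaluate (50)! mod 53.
(52)! = (50)! × (51) × (52) ≡ -1 (mod 53). So (50)! ≡ -1 × [(52)(51)]^(-1) ≡ 26 (mod 53)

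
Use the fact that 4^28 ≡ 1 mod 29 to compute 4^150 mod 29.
By Fermat: 4^{28} ≡ 1 mod 29. 150 = 5×28 + 10. So 4^{150} ≡ 4^{10} ≡ 23 mod 29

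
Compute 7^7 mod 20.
By repeated squaring (mod 20): 7^{1}≡7, 7^{2}≡9, 7^{4}≡1. Then 7^{7} = 7^{4+2+1} ≡ 1 × 9 × 7 ≡ 3 (mod 20)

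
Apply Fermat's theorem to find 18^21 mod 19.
By Fermat: 18^{18} ≡ 1 mod 19. So 18^{21} = 18^{18} · 18^{3} ≡ 18^{3} ≡ 18 mod 19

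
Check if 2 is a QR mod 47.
By Euler's criterion: 2^{23} ≡ 1 (mod 47). Since this equals 1, 2 is a QR.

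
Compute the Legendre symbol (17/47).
(17/47) = 17^{23} mod 47 = 1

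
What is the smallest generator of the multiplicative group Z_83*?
g = 2. For each prime q|82: 2^{41}≡82, 2^{2}≡4, none ≡ 1, so ord_83(2) = 82 and 2 is a primitive root.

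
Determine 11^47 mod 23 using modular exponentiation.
Using Fermat: 11^{22} ≡ 1 (mod 23). 47 ≡ 3 (mod 22). So 11^{47} ≡ 11^{3} ≡ 20 (mod 23)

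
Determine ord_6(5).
Powers of 5 mod 6: 5^1≡5, 5^2≡1. Order = 2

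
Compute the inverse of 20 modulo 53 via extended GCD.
Extended GCD: 20(8) + 53(-3) = 1. So 20^(-1) ≡ 8 (mod 53). Verify: 20 × 8 = 160 ≡ 1 (mod 53)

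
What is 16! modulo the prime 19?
(18)! = (16)! × (17) × (18) ≡ -1 mod 19. So (16)! ≡ -1 × [(18)(17)]^(-1) ≡ 9 mod 19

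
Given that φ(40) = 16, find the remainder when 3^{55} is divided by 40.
By Euler: 3^{16} ≡ 1 (mod 40) since gcd(3, 40) = 1. 55 = 3×16 + 7. So 3^{55} ≡ 3^{7} ≡ 27 (mod 40)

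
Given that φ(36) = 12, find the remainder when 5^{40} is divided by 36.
By Euler: 5^{12} ≡ 1 mod 36 since gcd(5, 36) = 1. 40 = 3×12 + 4. So 5^{40} ≡ 5^{4} ≡ 13 mod 36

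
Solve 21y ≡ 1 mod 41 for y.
Since 41 is prime, by Fermat 21^(-1) ≡ 21^{39} ≡ 2 mod 41. Verify: 21 × 2 = 42 ≡ 1 mod 41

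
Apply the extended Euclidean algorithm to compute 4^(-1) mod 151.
Extended GCD: 4(38) + 151(-1) = 1. So 4^(-1) ≡ 38 (mod 151). Verify: 4 × 38 = 152 ≡ 1 (mod 151)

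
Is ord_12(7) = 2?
Powers of 7 mod 12: 7^1≡7, 7^2≡1. First k with 7^k≡1 is k=2. Yes, ord_12(7) = 2.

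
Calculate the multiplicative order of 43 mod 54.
Powers of 43 mod 54: 43^1≡43, 43^2≡13, 43^3≡19, 43^4≡7, 43^5≡31, 43^6≡37, 43^7≡25, 43^8≡49, 43^9≡1. Order = 9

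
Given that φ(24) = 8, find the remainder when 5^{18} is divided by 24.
By Euler: 5^{8} ≡ 1 mod 24 since gcd(5, 24) = 1. 18 = 2×8 + 2. So 5^{18} ≡ 5^{2} ≡ 1 mod 24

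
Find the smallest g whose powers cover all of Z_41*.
g = 6. Powers: [6, 36, 11, 25, 27, 39, 29, 10, 19, ...] generates all 40 non-zero residues.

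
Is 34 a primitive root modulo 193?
ord_193(34) divides 192. For each prime q|192: 34^{96}≡192, 34^{64}≡108, none ≡ 1. So 34 has order 192 and is a primitive root mod 193.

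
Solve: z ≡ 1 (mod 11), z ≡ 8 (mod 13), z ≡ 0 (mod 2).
M = 11 × 13 × 2 = 286. M₁ = 26, y₁ ≡ 3 (mod 11). M₂ = 22, y₂ ≡ 3 (mod 13). M₃ = 143, y₃ ≡ 1 (mod 2). z = 1×26×3 + 8×22×3 + 0×143×1 ≡ 34 (mod 286)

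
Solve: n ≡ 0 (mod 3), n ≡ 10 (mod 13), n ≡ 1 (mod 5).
M = 3 × 13 × 5 = 195. M₁ = 65, y₁ ≡ 2 (mod 3). M₂ = 15, y₂ ≡ 7 (mod 13). M₃ = 39, y₃ ≡ 4 (mod 5). n = 0×65×2 + 10×15×7 + 1×39×4 ≡ 36 (mod 195)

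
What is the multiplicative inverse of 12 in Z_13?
Since 13 is prime, by Fermat 12^(-1) ≡ 12^{11} ≡ 12 mod 13. Verify: 12 × 12 = 144 ≡ 1 mod 13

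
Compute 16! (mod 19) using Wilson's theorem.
(18)! = (16)! × (17) × (18) ≡ -1 (mod 19). So (16)! ≡ -1 × [(18)(17)]^(-1) ≡ 9 (mod 19)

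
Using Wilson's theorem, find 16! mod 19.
(18)! = (16)! × (17) × (18) ≡ -1 (mod 19). So (16)! ≡ -1 × [(18)(17)]^(-1) ≡ 9 (mod 19)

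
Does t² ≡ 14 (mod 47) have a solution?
By Euler's criterion: 14^{23} ≡ 1 (mod 47). Since this equals 1, 14 is a QR.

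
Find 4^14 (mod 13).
Using Fermat: 4^{12} ≡ 1 (mod 13). 14 ≡ 2 (mod 12). So 4^{14} ≡ 4^{2} ≡ 3 (mod 13)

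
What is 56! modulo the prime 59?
(58)! = (56)! × (57) × (58) ≡ -1 mod 59. So (56)! ≡ -1 × [(58)(57)]^(-1) ≡ 29 mod 59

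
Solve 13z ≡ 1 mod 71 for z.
Since 71 is prime, by Fermat 13^(-1) ≡ 13^{69} ≡ 11 mod 71. Verify: 13 × 11 = 143 ≡ 1 mod 71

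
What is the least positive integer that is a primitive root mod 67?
g = 2. Powers: [2, 4, 8, 16, 32, 64, ...] generates all 66 non-zero residues.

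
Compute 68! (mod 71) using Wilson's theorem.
(70)! = (68)! × (69) × (70) ≡ -1 (mod 71). So (68)! ≡ -1 × [(70)(69)]^(-1) ≡ 35 (mod 71)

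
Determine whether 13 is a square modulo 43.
By Euler's criterion: 13^{21} ≡ 1 mod 43. Since this equals 1, 13 is a QR.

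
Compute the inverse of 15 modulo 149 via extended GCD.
Extended GCD: 15(10) + 149(-1) = 1. So 15^(-1) ≡ 10 mod 149. Verify: 15 × 10 = 150 ≡ 1 mod 149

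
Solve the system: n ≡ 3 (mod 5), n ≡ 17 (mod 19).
M = 5 × 19 = 95. M₁ = 19, y₁ ≡ 4 (mod 5). M₂ = 5, y₂ ≡ 4 (mod 19). n = 3×19×4 + 17×5×4 ≡ 93 (mod 95)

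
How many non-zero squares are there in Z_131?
For prime 131, there are (p-1)/2 = (131-1)/2 = 65 quadratic residues (excluding 0).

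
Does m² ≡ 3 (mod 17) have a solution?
By Euler's criterion: 3^{8} ≡ 16 (mod 17). Since this equals -1 (≡ 16), 3 is not a QR.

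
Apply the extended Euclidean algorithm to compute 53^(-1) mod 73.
Extended GCD: 53(-11) + 73(8) = 1. So 53^(-1) ≡ -11 ≡ 62 mod 73. Verify: 53 × 62 = 3286 ≡ 1 mod 73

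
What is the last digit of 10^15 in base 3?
Using Fermat: 10^{2} ≡ 1 (mod 3). 15 ≡ 1 (mod 2). So 10^{15} ≡ 10^{1} ≡ 1 (mod 3)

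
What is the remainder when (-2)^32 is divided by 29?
Using Fermat: (-2)^{28} ≡ 1 mod 29. 32 ≡ 4 mod 28. So (-2)^{32} ≡ (-2)^{4} ≡ 16 mod 29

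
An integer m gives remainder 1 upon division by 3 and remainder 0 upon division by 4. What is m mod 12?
M = 3 × 4 = 12. M₁ = 4, y₁ ≡ 1 mod 3. M₂ = 3, y₂ ≡ 3 mod 4. m = 1×4×1 + 0×3×3 ≡ 4 mod 12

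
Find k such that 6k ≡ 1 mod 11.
Since 11 is prime, by Fermat 6^(-1) ≡ 6^{9} ≡ 2 mod 11. Verify: 6 × 2 = 12 ≡ 1 mod 11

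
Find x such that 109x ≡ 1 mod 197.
Since 197 is prime, by Fermat 109^(-1) ≡ 109^{195} ≡ 47 mod 197. Verify: 109 × 47 = 5123 ≡ 1 mod 197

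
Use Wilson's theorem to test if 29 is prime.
(28)! mod 29 = 28. Since 28 ≡ -1 (mod 29), 29 is prime.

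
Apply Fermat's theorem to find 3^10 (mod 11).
By Fermat's Little Theorem, 3^{10} ≡ 1 (mod 11) since 11 is prime and gcd(3, 11) = 1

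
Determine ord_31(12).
Powers of 12 mod 31: 12^1≡12, 12^2≡20, 12^3≡23, 12^4≡28, 12^5≡26, 12^6≡2, 12^7≡24, 12^8≡9, 12^9≡15, 12^10≡25, 12^11≡21, 12^12≡4, 12^13≡17, 12^14≡18, 12^15≡30, 12^16≡19, 12^17≡11, 12^18≡8, 12^19≡3, 12^20≡5, 12^21≡29, 12^22≡7, 12^23≡22, 12^24≡16, 12^25≡6, 12^26≡10, 12^27≡27, 12^28≡14, 12^29≡13, 12^30≡1. So the order of 12 is 30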